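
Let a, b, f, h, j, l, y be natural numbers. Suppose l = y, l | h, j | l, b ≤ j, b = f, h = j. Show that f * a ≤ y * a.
From h = j and l | h, l | j. Because j | l, j = l. l = y, so j = y. b ≤ j, so b ≤ y. Since b = f, f ≤ y. Then f * a ≤ y * a.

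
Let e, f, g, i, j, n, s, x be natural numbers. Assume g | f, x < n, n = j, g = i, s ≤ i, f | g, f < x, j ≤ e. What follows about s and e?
s < e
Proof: Because f | g and g | f, f = g. Because g = i, f = i. Since f < x and x < n, f < n. Because n = j, f < j. j ≤ e, so f < e. Because f = i, i < e. s ≤ i, so s < e.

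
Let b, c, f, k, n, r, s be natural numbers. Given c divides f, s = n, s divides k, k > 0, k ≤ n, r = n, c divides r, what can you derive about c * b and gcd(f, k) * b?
c * b divides gcd(f, k) * b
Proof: Since s = n and s divides k, n divides k. Since k > 0, n ≤ k. Since k ≤ n, n = k. r = n and c divides r, hence c divides n. n = k, so c divides k. Since c divides f, c divides gcd(f, k). Then c * b divides gcd(f, k) * b.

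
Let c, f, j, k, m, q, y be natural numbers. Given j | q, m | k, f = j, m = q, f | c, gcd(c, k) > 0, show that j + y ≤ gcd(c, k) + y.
Since f = j and f | c, j | c. m = q and m | k, therefore q | k. Because j | q, j | k. From j | c, j | gcd(c, k). Since gcd(c, k) > 0, j ≤ gcd(c, k). Then j + y ≤ gcd(c, k) + y.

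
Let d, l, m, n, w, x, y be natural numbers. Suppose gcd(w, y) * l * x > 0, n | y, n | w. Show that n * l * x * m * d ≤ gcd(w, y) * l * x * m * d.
n | w and n | y, thus n | gcd(w, y). Then n * l | gcd(w, y) * l. Then n * l * x | gcd(w, y) * l * x. gcd(w, y) * l * x > 0, so n * l * x ≤ gcd(w, y) * l * x. Then n * l * x * m ≤ gcd(w, y) * l * x * m. Then n * l * x * m * d ≤ gcd(w, y) * l * x * m * d.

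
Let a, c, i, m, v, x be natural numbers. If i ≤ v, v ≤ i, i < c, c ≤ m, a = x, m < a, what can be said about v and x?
v < x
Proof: Since i ≤ v and v ≤ i, i = v. i < c and c ≤ m, so i < m. i = v, so v < m. a = x and m < a, therefore m < x. v < m, so v < x.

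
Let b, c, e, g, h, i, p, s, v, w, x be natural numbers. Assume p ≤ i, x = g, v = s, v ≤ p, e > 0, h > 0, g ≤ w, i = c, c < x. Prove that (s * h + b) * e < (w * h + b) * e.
v = s and v ≤ p, thus s ≤ p. i = c and p ≤ i, so p ≤ c. c < x, so p < x. x = g, so p < g. Since g ≤ w, p < w. s ≤ p, so s < w. From h > 0, s * h < w * h. Then s * h + b < w * h + b. e > 0, so (s * h + b) * e < (w * h + b) * e.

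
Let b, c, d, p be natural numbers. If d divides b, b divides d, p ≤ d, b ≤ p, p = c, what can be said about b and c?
b = c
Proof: Because d divides b and b divides d, d = b. Since p ≤ d, p ≤ b. b ≤ p, so b = p. Since p = c, b = c.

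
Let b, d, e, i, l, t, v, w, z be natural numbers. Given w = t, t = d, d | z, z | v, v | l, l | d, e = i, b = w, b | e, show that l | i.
w = t and t = d, thus w = d. From d | z and z | v, d | v. v | l, so d | l. l | d, so d = l. Since w = d, w = l. b = w and b | e, therefore w | e. Since e = i, w | i. w = l, so l | i.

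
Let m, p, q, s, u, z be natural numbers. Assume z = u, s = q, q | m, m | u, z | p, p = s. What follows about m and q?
m = q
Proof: Since p = s and s = q, p = q. z = u and z | p, so u | p. Since m | u, m | p. p = q, so m | q. q | m, so q = m. Then m = q.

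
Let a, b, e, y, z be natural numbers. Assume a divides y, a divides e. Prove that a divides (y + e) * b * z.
Because a divides y and a divides e, a divides y + e. Then a divides (y + e) * b. Then a divides (y + e) * b * z.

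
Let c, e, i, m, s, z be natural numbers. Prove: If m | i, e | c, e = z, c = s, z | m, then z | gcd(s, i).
e = z and e | c, therefore z | c. Since c = s, z | s. z | m and m | i, so z | i. z | s, so z | gcd(s, i).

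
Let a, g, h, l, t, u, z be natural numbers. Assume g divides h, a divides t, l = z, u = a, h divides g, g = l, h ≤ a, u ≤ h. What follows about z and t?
z divides t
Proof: u = a and u ≤ h, therefore a ≤ h. h ≤ a, so a = h. h divides g and g divides h, therefore h = g. Since a = h, a = g. Since g = l, a = l. l = z, so a = z. Since a divides t, z divides t.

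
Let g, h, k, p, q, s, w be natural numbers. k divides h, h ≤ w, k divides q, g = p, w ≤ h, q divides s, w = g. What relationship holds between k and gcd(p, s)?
k divides gcd(p, s)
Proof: w = g and g = p, so w = p. h ≤ w and w ≤ h, therefore h = w. Because k divides h, k divides w. w = p, so k divides p. k divides q and q divides s, therefore k divides s. k divides p, so k divides gcd(p, s).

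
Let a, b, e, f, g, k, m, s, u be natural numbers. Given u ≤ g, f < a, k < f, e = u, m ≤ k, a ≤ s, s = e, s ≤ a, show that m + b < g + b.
a ≤ s and s ≤ a, so a = s. Since s = e, a = e. From e = u, a = u. From m ≤ k and k < f, m < f. f < a, so m < a. Since a = u, m < u. u ≤ g, so m < g. Then m + b < g + b.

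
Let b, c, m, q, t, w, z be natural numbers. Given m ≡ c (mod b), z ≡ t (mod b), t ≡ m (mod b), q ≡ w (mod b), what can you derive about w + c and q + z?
w + c ≡ q + z (mod b)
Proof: Since z ≡ t (mod b) and t ≡ m (mod b), z ≡ m (mod b). Since m ≡ c (mod b), z ≡ c (mod b). Combining with q ≡ w (mod b), by adding congruences, q + z ≡ w + c (mod b). Then w + c ≡ q + z (mod b).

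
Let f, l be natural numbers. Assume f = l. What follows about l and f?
l = f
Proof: f = l. By symmetry, l = f.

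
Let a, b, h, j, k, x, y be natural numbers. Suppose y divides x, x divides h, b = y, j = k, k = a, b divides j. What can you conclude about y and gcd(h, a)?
y divides gcd(h, a)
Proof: y divides x and x divides h, thus y divides h. j = k and k = a, hence j = a. b divides j, so b divides a. Since b = y, y divides a. Since y divides h, y divides gcd(h, a).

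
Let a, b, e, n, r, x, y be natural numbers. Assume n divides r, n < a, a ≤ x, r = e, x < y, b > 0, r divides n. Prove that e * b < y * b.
n divides r and r divides n, so n = r. Since n < a, r < a. Since r = e, e < a. a ≤ x and x < y, therefore a < y. e < a, so e < y. From b > 0, by multiplying by a positive, e * b < y * b.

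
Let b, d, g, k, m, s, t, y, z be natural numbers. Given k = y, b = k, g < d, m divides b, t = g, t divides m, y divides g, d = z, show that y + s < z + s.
t divides m and m divides b, so t divides b. Since b = k, t divides k. Since k = y, t divides y. t = g, so g divides y. Since y divides g, g = y. d = z and g < d, so g < z. Since g = y, y < z. Then y + s < z + s.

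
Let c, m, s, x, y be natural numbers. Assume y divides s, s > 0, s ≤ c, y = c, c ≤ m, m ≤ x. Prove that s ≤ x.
Because y = c and y divides s, c divides s. From s > 0, c ≤ s. Since s ≤ c, c = s. Since c ≤ m and m ≤ x, c ≤ x. c = s, so s ≤ x.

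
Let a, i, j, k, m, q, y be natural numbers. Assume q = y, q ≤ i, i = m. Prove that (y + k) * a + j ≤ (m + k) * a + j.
Because q = y and q ≤ i, y ≤ i. i = m, so y ≤ m. Then y + k ≤ m + k. By multiplying by a non-negative, (y + k) * a ≤ (m + k) * a. Then (y + k) * a + j ≤ (m + k) * a + j.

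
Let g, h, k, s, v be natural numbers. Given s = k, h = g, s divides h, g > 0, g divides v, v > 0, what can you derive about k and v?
k ≤ v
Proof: h = g and s divides h, hence s divides g. Since s = k, k divides g. Since g > 0, k ≤ g. Because g divides v and v > 0, g ≤ v. k ≤ g, so k ≤ v.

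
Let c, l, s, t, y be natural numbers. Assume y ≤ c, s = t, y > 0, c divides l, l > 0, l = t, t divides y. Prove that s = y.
t divides y and y > 0, thus t ≤ y. c divides l and l > 0, so c ≤ l. Since l = t, c ≤ t. Because y ≤ c, y ≤ t. Since t ≤ y, t = y. s = t, so s = y.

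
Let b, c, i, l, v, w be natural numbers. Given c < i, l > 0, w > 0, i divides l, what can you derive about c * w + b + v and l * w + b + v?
c * w + b + v < l * w + b + v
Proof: i divides l and l > 0, so i ≤ l. c < i, so c < l. Using w > 0 and multiplying by a positive, c * w < l * w. Then c * w + b < l * w + b. Then c * w + b + v < l * w + b + v.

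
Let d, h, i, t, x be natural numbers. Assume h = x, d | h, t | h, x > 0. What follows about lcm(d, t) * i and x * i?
lcm(d, t) * i ≤ x * i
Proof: Because d | h and t | h, lcm(d, t) | h. h = x, so lcm(d, t) | x. x > 0, so lcm(d, t) ≤ x. Then lcm(d, t) * i ≤ x * i.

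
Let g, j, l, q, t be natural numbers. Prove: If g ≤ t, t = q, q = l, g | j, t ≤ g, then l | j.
g ≤ t and t ≤ g, hence g = t. t = q, so g = q. Since g | j, q | j. Since q = l, l | j.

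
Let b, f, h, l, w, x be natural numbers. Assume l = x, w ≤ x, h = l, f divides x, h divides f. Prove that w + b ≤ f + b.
h = l and h divides f, therefore l divides f. l = x, so x divides f. f divides x, so x = f. Because w ≤ x, w ≤ f. Then w + b ≤ f + b.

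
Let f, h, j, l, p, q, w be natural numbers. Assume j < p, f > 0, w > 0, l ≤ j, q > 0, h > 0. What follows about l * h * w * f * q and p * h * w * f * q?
l * h * w * f * q < p * h * w * f * q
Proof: l ≤ j and j < p, so l < p. Since h > 0, by multiplying by a positive, l * h < p * h. Combining with w > 0, by multiplying by a positive, l * h * w < p * h * w. Combined with f > 0, by multiplying by a positive, l * h * w * f < p * h * w * f. Using q > 0, by multiplying by a positive, l * h * w * f * q < p * h * w * f * q.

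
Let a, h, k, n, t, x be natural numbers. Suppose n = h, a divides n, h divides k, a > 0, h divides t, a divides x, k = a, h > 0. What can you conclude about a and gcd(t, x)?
a divides gcd(t, x)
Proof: k = a and h divides k, hence h divides a. a > 0, so h ≤ a. Because n = h and a divides n, a divides h. h > 0, so a ≤ h. Because h ≤ a, h = a. h divides t, so a divides t. a divides x, so a divides gcd(t, x).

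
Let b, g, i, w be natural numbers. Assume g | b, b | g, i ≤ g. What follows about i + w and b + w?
i + w ≤ b + w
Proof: From g | b and b | g, g = b. i ≤ g, so i ≤ b. Then i + w ≤ b + w.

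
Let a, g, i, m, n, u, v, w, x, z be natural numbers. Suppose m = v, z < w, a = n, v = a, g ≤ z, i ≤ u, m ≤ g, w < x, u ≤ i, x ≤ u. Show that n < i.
m = v and v = a, so m = a. a = n, so m = n. m ≤ g and g ≤ z, thus m ≤ z. From z < w and w < x, z < x. m ≤ z, so m < x. u ≤ i and i ≤ u, thus u = i. x ≤ u, so x ≤ i. Since m < x, m < i. m = n, so n < i.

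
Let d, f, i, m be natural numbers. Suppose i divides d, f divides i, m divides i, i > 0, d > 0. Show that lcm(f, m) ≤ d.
From f divides i and m divides i, lcm(f, m) divides i. Because i > 0, lcm(f, m) ≤ i. i divides d and d > 0, hence i ≤ d. Since lcm(f, m) ≤ i, lcm(f, m) ≤ d.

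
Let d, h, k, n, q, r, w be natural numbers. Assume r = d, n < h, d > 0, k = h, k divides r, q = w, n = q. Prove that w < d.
From n = q and n < h, q < h. r = d and k divides r, hence k divides d. Since k = h, h divides d. d > 0, so h ≤ d. Since q < h, q < d. q = w, so w < d.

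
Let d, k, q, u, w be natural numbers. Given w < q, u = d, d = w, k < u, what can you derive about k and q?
k < q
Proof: Since u = d and d = w, u = w. From k < u, k < w. w < q, so k < q.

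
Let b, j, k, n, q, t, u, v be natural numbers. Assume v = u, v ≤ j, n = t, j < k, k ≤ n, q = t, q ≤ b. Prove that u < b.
j < k and k ≤ n, thus j < n. n = t, so j < t. Since v ≤ j, v < t. q = t and q ≤ b, therefore t ≤ b. v < t, so v < b. Since v = u, u < b.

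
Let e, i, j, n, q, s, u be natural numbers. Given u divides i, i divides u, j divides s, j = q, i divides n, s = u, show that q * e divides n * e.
s = u and j divides s, so j divides u. Since j = q, q divides u. Because i divides u and u divides i, i = u. Since i divides n, u divides n. q divides u, so q divides n. Then q * e divides n * e.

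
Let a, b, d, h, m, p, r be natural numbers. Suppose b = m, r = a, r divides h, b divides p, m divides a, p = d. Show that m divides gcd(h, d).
r = a and r divides h, thus a divides h. m divides a, so m divides h. b = m and b divides p, thus m divides p. p = d, so m divides d. Because m divides h, m divides gcd(h, d).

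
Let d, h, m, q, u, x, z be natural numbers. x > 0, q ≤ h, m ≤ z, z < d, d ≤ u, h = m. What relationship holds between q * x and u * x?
q * x < u * x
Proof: h = m and q ≤ h, so q ≤ m. m ≤ z and z < d, hence m < d. Since q ≤ m, q < d. Since d ≤ u, q < u. Since x > 0, by multiplying by a positive, q * x < u * x.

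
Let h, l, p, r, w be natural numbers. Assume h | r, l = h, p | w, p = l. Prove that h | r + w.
p = l and l = h, thus p = h. Since p | w, h | w. Since h | r, h | r + w.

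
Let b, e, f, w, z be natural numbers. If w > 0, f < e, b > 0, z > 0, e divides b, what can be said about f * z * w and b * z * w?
f * z * w < b * z * w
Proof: Because e divides b and b > 0, e ≤ b. f < e, so f < b. Since z > 0, by multiplying by a positive, f * z < b * z. From w > 0, by multiplying by a positive, f * z * w < b * z * w.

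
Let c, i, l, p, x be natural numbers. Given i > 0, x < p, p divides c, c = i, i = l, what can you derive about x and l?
x < l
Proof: From c = i and p divides c, p divides i. i > 0, so p ≤ i. Since x < p, x < i. i = l, so x < l.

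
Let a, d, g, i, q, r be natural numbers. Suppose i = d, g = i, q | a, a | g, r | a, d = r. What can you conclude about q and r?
q | r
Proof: i = d and d = r, thus i = r. g = i and a | g, hence a | i. i = r, so a | r. Since r | a, a = r. From q | a, q | r.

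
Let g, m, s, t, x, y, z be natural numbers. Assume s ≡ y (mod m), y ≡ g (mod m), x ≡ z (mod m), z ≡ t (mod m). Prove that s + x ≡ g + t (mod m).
s ≡ y (mod m) and y ≡ g (mod m), hence s ≡ g (mod m). x ≡ z (mod m) and z ≡ t (mod m), thus x ≡ t (mod m). Since s ≡ g (mod m), s + x ≡ g + t (mod m).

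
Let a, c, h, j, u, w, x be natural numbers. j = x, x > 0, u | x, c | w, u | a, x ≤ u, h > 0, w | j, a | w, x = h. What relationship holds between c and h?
c ≤ h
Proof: j = x and w | j, hence w | x. u | x and x > 0, hence u ≤ x. x ≤ u, so u = x. From u | a and a | w, u | w. u = x, so x | w. w | x, so w = x. Since x = h, w = h. Since c | w, c | h. h > 0, so c ≤ h.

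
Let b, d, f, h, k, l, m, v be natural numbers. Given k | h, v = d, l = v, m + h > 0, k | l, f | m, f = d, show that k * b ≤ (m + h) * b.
l = v and k | l, hence k | v. Since v = d, k | d. f = d and f | m, thus d | m. From k | d, k | m. Since k | h, k | m + h. From m + h > 0, k ≤ m + h. Then k * b ≤ (m + h) * b.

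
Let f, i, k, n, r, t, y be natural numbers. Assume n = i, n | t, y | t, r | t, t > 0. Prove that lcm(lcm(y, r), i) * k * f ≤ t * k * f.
y | t and r | t, therefore lcm(y, r) | t. From n = i and n | t, i | t. Since lcm(y, r) | t, lcm(lcm(y, r), i) | t. Since t > 0, lcm(lcm(y, r), i) ≤ t. Then lcm(lcm(y, r), i) * k ≤ t * k. Then lcm(lcm(y, r), i) * k * f ≤ t * k * f.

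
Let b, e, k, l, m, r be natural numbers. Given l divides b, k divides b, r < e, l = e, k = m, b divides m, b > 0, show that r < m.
From k = m and k divides b, m divides b. b divides m, so b = m. Because l = e and l divides b, e divides b. b > 0, so e ≤ b. r < e, so r < b. Since b = m, r < m.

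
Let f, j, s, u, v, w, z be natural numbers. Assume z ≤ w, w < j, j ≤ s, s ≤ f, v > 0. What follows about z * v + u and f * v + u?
z * v + u < f * v + u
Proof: z ≤ w and w < j, thus z < j. j ≤ s and s ≤ f, so j ≤ f. z < j, so z < f. Because v > 0, by multiplying by a positive, z * v < f * v. Then z * v + u < f * v + u.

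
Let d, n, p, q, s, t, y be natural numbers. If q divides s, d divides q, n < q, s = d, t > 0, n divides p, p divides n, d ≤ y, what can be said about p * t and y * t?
p * t < y * t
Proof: n divides p and p divides n, so n = p. From s = d and q divides s, q divides d. d divides q, so d = q. d ≤ y, so q ≤ y. n < q, so n < y. Since n = p, p < y. Combining with t > 0, by multiplying by a positive, p * t < y * t.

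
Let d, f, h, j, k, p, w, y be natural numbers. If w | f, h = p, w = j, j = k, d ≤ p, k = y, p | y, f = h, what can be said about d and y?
d ≤ y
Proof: f = h and h = p, so f = p. w = j and j = k, thus w = k. Since w | f, k | f. f = p, so k | p. k = y, so y | p. p | y, so p = y. Because d ≤ p, d ≤ y.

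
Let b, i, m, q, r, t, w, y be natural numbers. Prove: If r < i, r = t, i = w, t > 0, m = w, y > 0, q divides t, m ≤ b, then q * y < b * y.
q divides t and t > 0, hence q ≤ t. Since i = w and r < i, r < w. Since r = t, t < w. Since q ≤ t, q < w. From m = w and m ≤ b, w ≤ b. Since q < w, q < b. From y > 0, by multiplying by a positive, q * y < b * y.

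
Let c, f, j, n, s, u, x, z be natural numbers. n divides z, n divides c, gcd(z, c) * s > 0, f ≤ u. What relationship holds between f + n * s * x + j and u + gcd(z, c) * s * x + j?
f + n * s * x + j ≤ u + gcd(z, c) * s * x + j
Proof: n divides z and n divides c, therefore n divides gcd(z, c). Then n * s divides gcd(z, c) * s. Since gcd(z, c) * s > 0, n * s ≤ gcd(z, c) * s. By multiplying by a non-negative, n * s * x ≤ gcd(z, c) * s * x. Then n * s * x + j ≤ gcd(z, c) * s * x + j. Since f ≤ u, f + n * s * x + j ≤ u + gcd(z, c) * s * x + j.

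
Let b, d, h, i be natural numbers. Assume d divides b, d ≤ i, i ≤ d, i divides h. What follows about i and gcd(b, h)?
i divides gcd(b, h)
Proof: d ≤ i and i ≤ d, hence d = i. d divides b, so i divides b. Since i divides h, i divides gcd(b, h).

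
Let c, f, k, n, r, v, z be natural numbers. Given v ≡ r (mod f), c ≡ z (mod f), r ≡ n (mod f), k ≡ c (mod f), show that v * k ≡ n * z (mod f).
Because v ≡ r (mod f) and r ≡ n (mod f), v ≡ n (mod f). k ≡ c (mod f) and c ≡ z (mod f), hence k ≡ z (mod f). Since v ≡ n (mod f), by multiplying congruences, v * k ≡ n * z (mod f).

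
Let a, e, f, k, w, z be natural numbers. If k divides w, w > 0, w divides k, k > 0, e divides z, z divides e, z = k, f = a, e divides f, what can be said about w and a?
w divides a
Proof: k divides w and w > 0, therefore k ≤ w. w divides k and k > 0, hence w ≤ k. k ≤ w, so k = w. e divides z and z divides e, hence e = z. Since z = k, e = k. Since f = a and e divides f, e divides a. e = k, so k divides a. Since k = w, w divides a.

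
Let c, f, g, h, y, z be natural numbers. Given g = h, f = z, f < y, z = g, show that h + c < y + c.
f = z and z = g, hence f = g. Since g = h, f = h. Since f < y, h < y. Then h + c < y + c.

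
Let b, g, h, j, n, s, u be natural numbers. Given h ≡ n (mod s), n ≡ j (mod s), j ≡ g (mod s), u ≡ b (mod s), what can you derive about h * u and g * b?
h * u ≡ g * b (mod s)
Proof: Since h ≡ n (mod s) and n ≡ j (mod s), h ≡ j (mod s). j ≡ g (mod s), so h ≡ g (mod s). Since u ≡ b (mod s), by multiplying congruences, h * u ≡ g * b (mod s).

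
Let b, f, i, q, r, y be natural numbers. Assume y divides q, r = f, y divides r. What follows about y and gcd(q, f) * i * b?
y divides gcd(q, f) * i * b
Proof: r = f and y divides r, therefore y divides f. Since y divides q, y divides gcd(q, f). Then y divides gcd(q, f) * i. Then y divides gcd(q, f) * i * b.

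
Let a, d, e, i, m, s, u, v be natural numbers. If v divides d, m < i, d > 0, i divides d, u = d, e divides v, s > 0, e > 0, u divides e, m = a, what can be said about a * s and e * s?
a * s < e * s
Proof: m = a and m < i, thus a < i. u divides e and e > 0, thus u ≤ e. Since u = d, d ≤ e. e divides v and v divides d, so e divides d. Since d > 0, e ≤ d. d ≤ e, so d = e. Since i divides d, i divides e. e > 0, so i ≤ e. Since a < i, a < e. Combining with s > 0, by multiplying by a positive, a * s < e * s.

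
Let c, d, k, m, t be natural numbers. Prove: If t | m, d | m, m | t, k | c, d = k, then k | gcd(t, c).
m | t and t | m, hence m = t. d | m, so d | t. Because d = k, k | t. Because k | c, k | gcd(t, c).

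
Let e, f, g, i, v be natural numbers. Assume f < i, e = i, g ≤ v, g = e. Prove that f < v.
g = e and e = i, thus g = i. g ≤ v, so i ≤ v. Since f < i, f < v.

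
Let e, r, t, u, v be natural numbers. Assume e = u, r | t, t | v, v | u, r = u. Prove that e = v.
r | t and t | v, so r | v. r = u, so u | v. v | u, so u = v. From e = u, e = v.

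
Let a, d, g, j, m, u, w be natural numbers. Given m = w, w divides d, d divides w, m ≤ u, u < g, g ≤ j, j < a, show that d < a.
From w divides d and d divides w, w = d. Since m = w, m = d. u < g and g ≤ j, hence u < j. Since m ≤ u, m < j. Since j < a, m < a. m = d, so d < a.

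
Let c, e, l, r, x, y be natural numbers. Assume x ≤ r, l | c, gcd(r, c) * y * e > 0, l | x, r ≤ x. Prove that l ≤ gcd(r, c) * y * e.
x ≤ r and r ≤ x, hence x = r. Since l | x, l | r. Since l | c, l | gcd(r, c). Then l | gcd(r, c) * y. Then l | gcd(r, c) * y * e. Since gcd(r, c) * y * e > 0, l ≤ gcd(r, c) * y * e.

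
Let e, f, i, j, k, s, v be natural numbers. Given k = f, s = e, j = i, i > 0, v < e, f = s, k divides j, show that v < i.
k = f and f = s, so k = s. j = i and k divides j, so k divides i. k = s, so s divides i. Since s = e, e divides i. Since i > 0, e ≤ i. Since v < e, v < i.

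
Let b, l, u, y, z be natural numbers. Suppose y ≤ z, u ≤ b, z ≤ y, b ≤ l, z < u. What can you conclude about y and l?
y < l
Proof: z ≤ y and y ≤ z, therefore z = y. z < u, so y < u. u ≤ b and b ≤ l, so u ≤ l. Since y < u, y < l.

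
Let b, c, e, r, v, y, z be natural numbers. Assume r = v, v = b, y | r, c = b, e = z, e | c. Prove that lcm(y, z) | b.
Because r = v and v = b, r = b. y | r, so y | b. e = z and e | c, therefore z | c. c = b, so z | b. Since y | b, lcm(y, z) | b.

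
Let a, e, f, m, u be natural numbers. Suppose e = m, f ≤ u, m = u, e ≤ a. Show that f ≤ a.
Since e = m and m = u, e = u. Since e ≤ a, u ≤ a. f ≤ u, so f ≤ a.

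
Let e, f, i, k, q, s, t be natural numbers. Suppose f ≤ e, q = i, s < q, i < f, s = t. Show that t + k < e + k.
q = i and s < q, therefore s < i. Because s = t, t < i. i < f and f ≤ e, thus i < e. t < i, so t < e. Then t + k < e + k.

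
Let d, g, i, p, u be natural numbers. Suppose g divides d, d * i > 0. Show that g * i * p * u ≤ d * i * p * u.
Because g divides d, g * i divides d * i. d * i > 0, so g * i ≤ d * i. By multiplying by a non-negative, g * i * p ≤ d * i * p. By multiplying by a non-negative, g * i * p * u ≤ d * i * p * u.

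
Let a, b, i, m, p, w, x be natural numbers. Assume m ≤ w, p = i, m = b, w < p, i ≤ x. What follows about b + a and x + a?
b + a < x + a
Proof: m ≤ w and w < p, so m < p. p = i, so m < i. From m = b, b < i. Since i ≤ x, b < x. Then b + a < x + a.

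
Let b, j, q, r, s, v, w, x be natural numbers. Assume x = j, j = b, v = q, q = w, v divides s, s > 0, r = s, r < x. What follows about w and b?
w < b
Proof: x = j and j = b, therefore x = b. v = q and q = w, so v = w. v divides s, so w divides s. s > 0, so w ≤ s. r = s and r < x, therefore s < x. Since w ≤ s, w < x. x = b, so w < b.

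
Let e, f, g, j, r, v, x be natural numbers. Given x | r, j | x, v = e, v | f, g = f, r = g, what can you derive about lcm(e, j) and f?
lcm(e, j) | f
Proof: v = e and v | f, hence e | f. r = g and g = f, thus r = f. Since x | r, x | f. Since j | x, j | f. Because e | f, lcm(e, j) | f.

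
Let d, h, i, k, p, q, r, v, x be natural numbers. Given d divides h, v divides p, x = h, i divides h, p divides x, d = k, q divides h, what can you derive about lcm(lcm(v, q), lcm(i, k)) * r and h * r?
lcm(lcm(v, q), lcm(i, k)) * r divides h * r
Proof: x = h and p divides x, therefore p divides h. v divides p, so v divides h. q divides h, so lcm(v, q) divides h. d = k and d divides h, thus k divides h. Since i divides h, lcm(i, k) divides h. lcm(v, q) divides h, so lcm(lcm(v, q), lcm(i, k)) divides h. Then lcm(lcm(v, q), lcm(i, k)) * r divides h * r.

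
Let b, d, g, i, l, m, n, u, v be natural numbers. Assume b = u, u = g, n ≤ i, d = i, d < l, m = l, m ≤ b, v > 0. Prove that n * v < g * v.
b = u and u = g, therefore b = g. Since d = i and d < l, i < l. Because n ≤ i, n < l. From m = l and m ≤ b, l ≤ b. Since n < l, n < b. Since b = g, n < g. v > 0, so n * v < g * v.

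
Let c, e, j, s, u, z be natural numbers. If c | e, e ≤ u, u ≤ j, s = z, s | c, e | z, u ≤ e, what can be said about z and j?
z ≤ j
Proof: u ≤ e and e ≤ u, hence u = e. s | c and c | e, so s | e. Since s = z, z | e. Since e | z, e = z. u = e, so u = z. Since u ≤ j, z ≤ j.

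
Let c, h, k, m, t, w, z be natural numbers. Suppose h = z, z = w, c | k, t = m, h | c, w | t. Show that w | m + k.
t = m and w | t, therefore w | m. Because h = z and h | c, z | c. Since z = w, w | c. Since c | k, w | k. Since w | m, w | m + k.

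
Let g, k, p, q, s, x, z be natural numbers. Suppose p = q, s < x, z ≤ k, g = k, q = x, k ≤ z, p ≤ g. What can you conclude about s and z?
s < z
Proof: k ≤ z and z ≤ k, therefore k = z. Since g = k, g = z. From p = q and p ≤ g, q ≤ g. Since q = x, x ≤ g. Because g = z, x ≤ z. From s < x, s < z.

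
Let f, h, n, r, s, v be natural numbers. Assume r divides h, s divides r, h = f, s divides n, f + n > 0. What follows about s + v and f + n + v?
s + v ≤ f + n + v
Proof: s divides r and r divides h, therefore s divides h. h = f, so s divides f. s divides n, so s divides f + n. Since f + n > 0, s ≤ f + n. Then s + v ≤ f + n + v.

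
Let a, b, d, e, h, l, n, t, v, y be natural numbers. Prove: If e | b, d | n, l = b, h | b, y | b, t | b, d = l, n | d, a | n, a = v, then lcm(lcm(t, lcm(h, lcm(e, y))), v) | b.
From e | b and y | b, lcm(e, y) | b. h | b, so lcm(h, lcm(e, y)) | b. t | b, so lcm(t, lcm(h, lcm(e, y))) | b. d = l and l = b, therefore d = b. Because n | d and d | n, n = d. Because a | n, a | d. Because d = b, a | b. Since a = v, v | b. Since lcm(t, lcm(h, lcm(e, y))) | b, lcm(lcm(t, lcm(h, lcm(e, y))), v) | b.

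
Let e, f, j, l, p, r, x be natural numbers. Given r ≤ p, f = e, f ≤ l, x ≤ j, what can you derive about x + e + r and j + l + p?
x + e + r ≤ j + l + p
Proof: f = e and f ≤ l, so e ≤ l. Since x ≤ j, x + e ≤ j + l. Since r ≤ p, x + e + r ≤ j + l + p.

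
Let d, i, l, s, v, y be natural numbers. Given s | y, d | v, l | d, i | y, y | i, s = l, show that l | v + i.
Because l | d and d | v, l | v. Because y | i and i | y, y = i. s | y, so s | i. Since s = l, l | i. l | v, so l | v + i.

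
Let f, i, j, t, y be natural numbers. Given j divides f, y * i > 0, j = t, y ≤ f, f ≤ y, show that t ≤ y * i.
f ≤ y and y ≤ f, therefore f = y. Since j divides f, j divides y. From j = t, t divides y. Then t divides y * i. From y * i > 0, t ≤ y * i.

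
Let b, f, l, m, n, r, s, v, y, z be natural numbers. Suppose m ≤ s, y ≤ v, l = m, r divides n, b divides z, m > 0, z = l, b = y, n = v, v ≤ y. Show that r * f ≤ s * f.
Because n = v and r divides n, r divides v. Because y ≤ v and v ≤ y, y = v. z = l and l = m, so z = m. Because b divides z, b divides m. b = y, so y divides m. y = v, so v divides m. Since r divides v, r divides m. From m > 0, r ≤ m. m ≤ s, so r ≤ s. By multiplying by a non-negative, r * f ≤ s * f.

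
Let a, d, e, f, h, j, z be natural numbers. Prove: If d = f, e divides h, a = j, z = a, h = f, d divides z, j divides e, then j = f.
Because h = f and e divides h, e divides f. j divides e, so j divides f. z = a and d divides z, hence d divides a. Since a = j, d divides j. Since d = f, f divides j. Since j divides f, j = f.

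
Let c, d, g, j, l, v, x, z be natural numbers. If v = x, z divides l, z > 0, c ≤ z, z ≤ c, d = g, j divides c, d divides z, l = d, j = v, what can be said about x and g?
x ≤ g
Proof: l = d and z divides l, thus z divides d. Since d divides z, z = d. Since d = g, z = g. From j = v and v = x, j = x. From c ≤ z and z ≤ c, c = z. j divides c, so j divides z. z > 0, so j ≤ z. Since j = x, x ≤ z. Since z = g, x ≤ g.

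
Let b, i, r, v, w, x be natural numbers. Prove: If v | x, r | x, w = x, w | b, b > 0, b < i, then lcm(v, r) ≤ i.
v | x and r | x, so lcm(v, r) | x. Since w = x and w | b, x | b. Since lcm(v, r) | x, lcm(v, r) | b. b > 0, so lcm(v, r) ≤ b. Since b < i, lcm(v, r) < i. Then lcm(v, r) ≤ i.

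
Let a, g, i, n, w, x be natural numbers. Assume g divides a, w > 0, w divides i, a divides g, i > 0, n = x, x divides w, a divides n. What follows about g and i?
g ≤ i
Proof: From a divides g and g divides a, a = g. n = x and a divides n, so a divides x. Since x divides w, a divides w. w > 0, so a ≤ w. Because w divides i and i > 0, w ≤ i. a ≤ w, so a ≤ i. Because a = g, g ≤ i.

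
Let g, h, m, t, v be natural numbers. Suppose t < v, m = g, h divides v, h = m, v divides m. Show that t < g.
From h = m and h divides v, m divides v. Since v divides m, v = m. t < v, so t < m. Since m = g, t < g.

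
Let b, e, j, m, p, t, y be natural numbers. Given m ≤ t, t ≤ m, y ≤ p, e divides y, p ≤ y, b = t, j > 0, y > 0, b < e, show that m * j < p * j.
Since t ≤ m and m ≤ t, t = m. Since b = t, b = m. Since y ≤ p and p ≤ y, y = p. e divides y and y > 0, therefore e ≤ y. y = p, so e ≤ p. b < e, so b < p. Since b = m, m < p. Using j > 0, by multiplying by a positive, m * j < p * j.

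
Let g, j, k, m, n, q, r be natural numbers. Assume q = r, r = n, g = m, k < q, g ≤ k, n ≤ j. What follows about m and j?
m < j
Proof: From q = r and r = n, q = n. From g ≤ k and k < q, g < q. Since g = m, m < q. Since q = n, m < n. n ≤ j, so m < j.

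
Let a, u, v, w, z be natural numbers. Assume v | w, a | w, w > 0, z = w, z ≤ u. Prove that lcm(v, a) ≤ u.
v | w and a | w, hence lcm(v, a) | w. w > 0, so lcm(v, a) ≤ w. Since z = w and z ≤ u, w ≤ u. Since lcm(v, a) ≤ w, lcm(v, a) ≤ u.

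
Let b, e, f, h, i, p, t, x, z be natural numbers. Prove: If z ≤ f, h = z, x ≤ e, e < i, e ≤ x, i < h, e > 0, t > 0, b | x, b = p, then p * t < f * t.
x ≤ e and e ≤ x, hence x = e. b = p and b | x, so p | x. x = e, so p | e. Since e > 0, p ≤ e. Because h = z and i < h, i < z. Because z ≤ f, i < f. Because e < i, e < f. p ≤ e, so p < f. t > 0, so p * t < f * t.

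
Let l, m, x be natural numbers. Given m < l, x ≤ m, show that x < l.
Because x ≤ m and m < l, by transitivity, x < l.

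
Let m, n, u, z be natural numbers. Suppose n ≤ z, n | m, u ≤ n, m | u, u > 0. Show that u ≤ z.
n | m and m | u, thus n | u. Since u > 0, n ≤ u. u ≤ n, so n = u. Since n ≤ z, u ≤ z.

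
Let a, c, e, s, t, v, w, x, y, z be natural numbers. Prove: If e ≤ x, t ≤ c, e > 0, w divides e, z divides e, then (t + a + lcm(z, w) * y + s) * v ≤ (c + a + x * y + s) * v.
t ≤ c, therefore t + a ≤ c + a. z divides e and w divides e, therefore lcm(z, w) divides e. Since e > 0, lcm(z, w) ≤ e. From e ≤ x, lcm(z, w) ≤ x. By multiplying by a non-negative, lcm(z, w) * y ≤ x * y. Then lcm(z, w) * y + s ≤ x * y + s. t + a ≤ c + a, so t + a + lcm(z, w) * y + s ≤ c + a + x * y + s. By multiplying by a non-negative, (t + a + lcm(z, w) * y + s) * v ≤ (c + a + x * y + s) * v.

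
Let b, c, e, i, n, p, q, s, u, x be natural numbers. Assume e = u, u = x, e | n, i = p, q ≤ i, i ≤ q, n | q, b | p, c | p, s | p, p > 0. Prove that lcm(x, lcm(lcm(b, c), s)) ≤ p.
From e = u and u = x, e = x. Since q ≤ i and i ≤ q, q = i. Since n | q, n | i. i = p, so n | p. Since e | n, e | p. From e = x, x | p. b | p and c | p, so lcm(b, c) | p. s | p, so lcm(lcm(b, c), s) | p. x | p, so lcm(x, lcm(lcm(b, c), s)) | p. p > 0, so lcm(x, lcm(lcm(b, c), s)) ≤ p.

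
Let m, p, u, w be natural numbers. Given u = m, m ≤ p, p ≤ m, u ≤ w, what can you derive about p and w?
p ≤ w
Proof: From m ≤ p and p ≤ m, m = p. Because u = m, u = p. Since u ≤ w, p ≤ w.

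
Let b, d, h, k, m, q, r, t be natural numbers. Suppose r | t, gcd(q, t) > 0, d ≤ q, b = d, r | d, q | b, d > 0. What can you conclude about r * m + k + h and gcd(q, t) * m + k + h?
r * m + k + h ≤ gcd(q, t) * m + k + h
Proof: Since b = d and q | b, q | d. d > 0, so q ≤ d. Because d ≤ q, d = q. r | d, so r | q. Since r | t, r | gcd(q, t). gcd(q, t) > 0, so r ≤ gcd(q, t). Then r * m ≤ gcd(q, t) * m. Then r * m + k ≤ gcd(q, t) * m + k. Then r * m + k + h ≤ gcd(q, t) * m + k + h.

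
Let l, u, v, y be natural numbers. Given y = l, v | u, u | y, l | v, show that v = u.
Since y = l and u | y, u | l. l | v, so u | v. Because v | u, v = u.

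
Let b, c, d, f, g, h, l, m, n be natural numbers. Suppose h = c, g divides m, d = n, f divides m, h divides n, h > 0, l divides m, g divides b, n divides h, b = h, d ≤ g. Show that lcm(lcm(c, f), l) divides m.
b = h and g divides b, therefore g divides h. h > 0, so g ≤ h. n divides h and h divides n, thus n = h. d = n and d ≤ g, hence n ≤ g. Since n = h, h ≤ g. Because g ≤ h, g = h. h = c, so g = c. Since g divides m, c divides m. f divides m, so lcm(c, f) divides m. l divides m, so lcm(lcm(c, f), l) divides m.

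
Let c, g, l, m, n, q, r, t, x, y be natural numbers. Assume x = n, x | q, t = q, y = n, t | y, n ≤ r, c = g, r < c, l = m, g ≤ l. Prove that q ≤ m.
From x = n and x | q, n | q. y = n and t | y, hence t | n. Since t = q, q | n. n | q, so n = q. c = g and r < c, therefore r < g. Since n ≤ r, n < g. l = m and g ≤ l, therefore g ≤ m. n < g, so n < m. Since n = q, q < m. Then q ≤ m.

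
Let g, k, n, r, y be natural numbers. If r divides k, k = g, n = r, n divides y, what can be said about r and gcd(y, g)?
r divides gcd(y, g)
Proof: From n = r and n divides y, r divides y. From k = g and r divides k, r divides g. Since r divides y, r divides gcd(y, g).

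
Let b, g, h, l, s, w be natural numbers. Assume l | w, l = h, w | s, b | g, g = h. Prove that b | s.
Since g = h and b | g, b | h. From l | w and w | s, l | s. Since l = h, h | s. Since b | h, b | s.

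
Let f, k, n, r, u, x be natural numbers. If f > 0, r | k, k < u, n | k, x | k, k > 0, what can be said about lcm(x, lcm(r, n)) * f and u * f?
lcm(x, lcm(r, n)) * f < u * f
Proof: r | k and n | k, therefore lcm(r, n) | k. x | k, so lcm(x, lcm(r, n)) | k. k > 0, so lcm(x, lcm(r, n)) ≤ k. k < u, so lcm(x, lcm(r, n)) < u. f > 0, so lcm(x, lcm(r, n)) * f < u * f.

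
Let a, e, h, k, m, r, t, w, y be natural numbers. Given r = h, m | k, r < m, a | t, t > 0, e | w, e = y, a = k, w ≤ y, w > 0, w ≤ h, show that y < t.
e = y and e | w, thus y | w. w > 0, so y ≤ w. Since w ≤ y, w = y. Since r = h and r < m, h < m. w ≤ h, so w < m. a = k and a | t, therefore k | t. Since m | k, m | t. t > 0, so m ≤ t. Since w < m, w < t. Because w = y, y < t.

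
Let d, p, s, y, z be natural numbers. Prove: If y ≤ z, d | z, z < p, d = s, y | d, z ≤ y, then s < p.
From y ≤ z and z ≤ y, y = z. y | d, so z | d. From d | z, z = d. d = s, so z = s. z < p, so s < p.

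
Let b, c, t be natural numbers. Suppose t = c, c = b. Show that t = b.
Because t = c and c = b, by transitivity, t = b.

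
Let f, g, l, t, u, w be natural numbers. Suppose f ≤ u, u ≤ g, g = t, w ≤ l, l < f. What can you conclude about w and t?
w < t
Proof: w ≤ l and l < f, hence w < f. f ≤ u and u ≤ g, so f ≤ g. g = t, so f ≤ t. w < f, so w < t.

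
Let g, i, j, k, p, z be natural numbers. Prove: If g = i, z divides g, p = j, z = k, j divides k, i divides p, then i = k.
Since p = j and i divides p, i divides j. From j divides k, i divides k. g = i and z divides g, thus z divides i. Since z = k, k divides i. i divides k, so i = k.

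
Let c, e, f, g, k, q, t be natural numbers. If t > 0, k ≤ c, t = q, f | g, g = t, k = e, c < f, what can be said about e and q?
e < q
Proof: k ≤ c and c < f, so k < f. k = e, so e < f. Because g = t and f | g, f | t. t > 0, so f ≤ t. Since t = q, f ≤ q. Since e < f, e < q.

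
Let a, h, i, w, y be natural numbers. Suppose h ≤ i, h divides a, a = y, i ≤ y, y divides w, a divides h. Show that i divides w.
Because h divides a and a divides h, h = a. a = y, so h = y. Since h ≤ i, y ≤ i. Since i ≤ y, y = i. Since y divides w, i divides w.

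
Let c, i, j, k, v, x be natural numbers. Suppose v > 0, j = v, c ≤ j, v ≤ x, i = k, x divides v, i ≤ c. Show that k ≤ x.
Since x divides v and v > 0, x ≤ v. v ≤ x, so v = x. Since j = v, j = x. i = k and i ≤ c, hence k ≤ c. c ≤ j, so k ≤ j. Since j = x, k ≤ x.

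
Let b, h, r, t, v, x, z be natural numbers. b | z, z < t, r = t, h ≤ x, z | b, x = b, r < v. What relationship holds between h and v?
h < v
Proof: From b | z and z | b, b = z. Because x = b, x = z. h ≤ x, so h ≤ z. r = t and r < v, therefore t < v. Since z < t, z < v. Because h ≤ z, h < v.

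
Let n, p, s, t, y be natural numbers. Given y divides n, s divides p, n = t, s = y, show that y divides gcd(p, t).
Since s = y and s divides p, y divides p. From n = t and y divides n, y divides t. Since y divides p, y divides gcd(p, t).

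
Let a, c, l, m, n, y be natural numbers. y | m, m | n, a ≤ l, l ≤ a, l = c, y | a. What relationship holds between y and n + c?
y | n + c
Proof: y | m and m | n, so y | n. From a ≤ l and l ≤ a, a = l. l = c, so a = c. y | a, so y | c. Since y | n, y | n + c.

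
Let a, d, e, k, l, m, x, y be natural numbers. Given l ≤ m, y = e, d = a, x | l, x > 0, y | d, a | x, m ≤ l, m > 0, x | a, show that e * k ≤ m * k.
a | x and x | a, therefore a = x. Since d = a, d = x. Since y = e and y | d, e | d. Since d = x, e | x. x > 0, so e ≤ x. l ≤ m and m ≤ l, hence l = m. Since x | l, x | m. m > 0, so x ≤ m. e ≤ x, so e ≤ m. Then e * k ≤ m * k.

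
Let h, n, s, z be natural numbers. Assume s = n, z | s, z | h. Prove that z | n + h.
Since s = n and z | s, z | n. z | h, so z | n + h.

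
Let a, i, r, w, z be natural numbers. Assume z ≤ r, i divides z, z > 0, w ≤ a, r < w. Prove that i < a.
i divides z and z > 0, so i ≤ z. Since z ≤ r, i ≤ r. From r < w and w ≤ a, r < a. i ≤ r, so i < a.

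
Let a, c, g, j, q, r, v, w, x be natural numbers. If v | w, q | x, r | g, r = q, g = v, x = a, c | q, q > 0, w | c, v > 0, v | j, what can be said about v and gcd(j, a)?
v | gcd(j, a)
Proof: g = v and r | g, thus r | v. Since v > 0, r ≤ v. r = q, so q ≤ v. From w | c and c | q, w | q. Since v | w, v | q. Since q > 0, v ≤ q. q ≤ v, so q = v. q | x, so v | x. x = a, so v | a. v | j, so v | gcd(j, a).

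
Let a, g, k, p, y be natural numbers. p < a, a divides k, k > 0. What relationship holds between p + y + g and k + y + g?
p + y + g < k + y + g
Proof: a divides k and k > 0, hence a ≤ k. p < a, so p < k. Then p + y < k + y. Then p + y + g < k + y + g.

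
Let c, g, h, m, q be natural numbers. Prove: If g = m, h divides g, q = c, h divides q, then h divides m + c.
g = m and h divides g, therefore h divides m. q = c and h divides q, hence h divides c. Since h divides m, h divides m + c.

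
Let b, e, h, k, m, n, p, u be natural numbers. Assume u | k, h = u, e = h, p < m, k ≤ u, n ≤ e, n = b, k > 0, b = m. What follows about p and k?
p < k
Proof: From u | k and k > 0, u ≤ k. Since k ≤ u, u = k. n = b and b = m, so n = m. Since e = h and n ≤ e, n ≤ h. Since n = m, m ≤ h. h = u, so m ≤ u. Since p < m, p < u. u = k, so p < k.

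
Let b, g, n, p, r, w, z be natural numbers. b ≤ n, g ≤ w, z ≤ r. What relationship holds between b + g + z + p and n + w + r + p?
b + g + z + p ≤ n + w + r + p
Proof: From b ≤ n and g ≤ w, b + g ≤ n + w. From z ≤ r, z + p ≤ r + p. b + g ≤ n + w, so b + g + z + p ≤ n + w + r + p.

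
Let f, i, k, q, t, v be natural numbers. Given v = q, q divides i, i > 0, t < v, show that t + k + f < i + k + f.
v = q and t < v, therefore t < q. Since q divides i and i > 0, q ≤ i. Since t < q, t < i. Then t + k < i + k. Then t + k + f < i + k + f.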